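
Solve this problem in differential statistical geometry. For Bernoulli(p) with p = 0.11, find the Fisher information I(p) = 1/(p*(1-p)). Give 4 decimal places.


For Bernoulli(p), Fisher information is I(p) = 1/(p*(1-p)).
p = 0.11, 1-p = 0.89.
p*(1-p) = 0.0979.
I(p) = 1/0.0979 = 10.2145

10.2145


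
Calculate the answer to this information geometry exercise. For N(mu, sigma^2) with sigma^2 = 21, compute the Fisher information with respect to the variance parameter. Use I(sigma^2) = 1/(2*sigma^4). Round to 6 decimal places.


Fisher information for variance: I(sigma^2) = 1/(2*sigma^4).
sigma^2 = 21, so sigma^4 = 441.
I = 1/(2*441) = 1/882 = 0.001134

0.001134


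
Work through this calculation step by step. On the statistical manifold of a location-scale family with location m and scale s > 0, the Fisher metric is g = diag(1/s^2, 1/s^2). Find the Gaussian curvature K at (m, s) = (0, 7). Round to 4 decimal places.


The metric has the form g = (A dm^2 + B ds^2)/s^2 with A = 1, B = 1.
Substitute u = sqrt(A/B)*m: g = B*(du^2 + ds^2)/s^2, i.e. B times the
Poincare upper half-plane metric, which has constant Gaussian curvature -1.
Scaling a 2D metric by a constant c divides the Gaussian curvature by c,
so K = -1/B = -1/(1) = -1.0000 everywhere (the point (m, s) = (0, 7) is irrelevant:
the curvature is constant).
The requested Gaussian curvature is K = -1.0000.

-1.0000


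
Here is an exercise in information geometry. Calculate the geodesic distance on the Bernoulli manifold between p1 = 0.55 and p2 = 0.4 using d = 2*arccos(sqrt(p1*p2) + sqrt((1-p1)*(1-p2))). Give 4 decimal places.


Geodesic distance on Bernoulli manifold:
d(p1,p2) = 2*arccos(sqrt(p1*p2) + sqrt((1-p1)*(1-p2))).
sqrt(p1*p2) = sqrt(0.55*0.4) = 0.469042.
sqrt((1-p1)*(1-p2)) = sqrt(0.45*0.6) = 0.519615.
arg = 0.469042 + 0.519615 = 0.988657.
d = 2*arccos(0.988657) = 0.3015

0.3015


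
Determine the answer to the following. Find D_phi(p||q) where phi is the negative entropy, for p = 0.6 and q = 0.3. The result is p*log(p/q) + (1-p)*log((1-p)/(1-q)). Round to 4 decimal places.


Bregman divergence with negative entropy generator:
D = p*log(p/q) + (1-p)*log((1-p)/(1-q)).
p = 0.6, q = 0.3.
p*log(p/q) = 0.6*log(0.6/0.3) = 0.415888.
(1-p)*log((1-p)/(1-q)) = 0.4*log(0.4/0.7) = -0.223846.
D = 0.415888 + -0.223846 = 0.1920

0.1920


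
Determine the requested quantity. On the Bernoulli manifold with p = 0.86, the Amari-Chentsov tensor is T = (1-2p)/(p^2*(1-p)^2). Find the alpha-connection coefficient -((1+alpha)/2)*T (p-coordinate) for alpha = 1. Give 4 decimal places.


Skewness (Amari-Chentsov) tensor: T = (1-2p)/(p^2*(1-p)^2).
p = 0.86, 1-2p = -0.72, p^2 = 0.7396, (1-p)^2 = 0.0196.
T = -0.72/(0.7396 * 0.0196) = -49.668326.
In the p-coordinate, Gamma^(alpha) = Gamma^(0) - (alpha/2)*T with Gamma^(0) = (1/2)*g'(p) = -T/2,
so Gamma^(alpha) = -((1+alpha)/2)*T.
alpha = 1, -(1+alpha)/2 = -1.0.
Gamma = -1.0 * -49.668326 = 49.6683

49.6683


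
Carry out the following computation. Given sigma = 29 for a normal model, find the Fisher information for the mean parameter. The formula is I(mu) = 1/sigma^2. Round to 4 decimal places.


The Fisher information for the mean of a normal distribution is I(mu) = 1/sigma^2.
sigma = 29, so sigma^2 = 841.
I(mu) = 1/841 = 0.0012

0.0012


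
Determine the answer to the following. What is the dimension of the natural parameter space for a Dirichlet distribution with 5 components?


Exponential family dimension calculation:
Dirichlet with 5 components has 5 natural parameters.

5


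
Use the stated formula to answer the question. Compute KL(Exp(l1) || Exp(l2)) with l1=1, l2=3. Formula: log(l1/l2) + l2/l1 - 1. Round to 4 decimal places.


KL divergence for exponential family:
KL = log(l1/l2) + l2/l1 - 1.
log(1/3) = -1.098612.
3/1 = 3.0.
KL = -1.098612 + 3.0 - 1 = 0.9014

0.9014


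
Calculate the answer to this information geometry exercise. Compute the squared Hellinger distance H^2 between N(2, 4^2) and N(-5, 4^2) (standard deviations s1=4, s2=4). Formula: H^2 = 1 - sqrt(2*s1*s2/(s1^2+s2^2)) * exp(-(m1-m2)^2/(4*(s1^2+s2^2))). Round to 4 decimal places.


Squared Hellinger distance for Gaussians:
H^2 = 1 - sqrt(2*s1*s2/(s1^2+s2^2)) * exp(-(m1-m2)^2/(4*(s1^2+s2^2))).
s1^2 = 16, s2^2 = 16, s1^2+s2^2 = 32.
sqrt(2*4*4/(32)) = 1.0.
(m1-m2)^2 = (7)^2 = 49.
exp(-49/(4*32)) = exp(-0.382812) = 0.681941.
H^2 = 1 - 1.0*0.681941 = 0.3181

0.3181


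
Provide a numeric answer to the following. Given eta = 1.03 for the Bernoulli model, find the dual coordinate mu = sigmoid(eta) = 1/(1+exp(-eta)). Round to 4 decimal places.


Dual coordinate (expectation parameter) for Bernoulli:
mu = 1/(1+exp(-eta)).
eta = 1.03.
exp(-eta) = exp(-1.03) = 0.357007.
mu = 1/(1+0.357007) = 0.7369

0.7369


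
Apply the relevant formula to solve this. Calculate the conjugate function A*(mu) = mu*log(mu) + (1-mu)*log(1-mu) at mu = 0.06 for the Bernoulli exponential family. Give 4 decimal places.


Legendre transform for Bernoulli:
A*(mu) = mu*log(mu) + (1-mu)*log(1-mu).
mu = 0.06, 1-mu = 0.94.
mu*log(mu) = 0.06*log(0.06) = -0.168805.
(1-mu)*log(1-mu) = 0.94*log(0.94) = -0.058163.
A* = -0.168805 + -0.058163 = -0.2270

-0.2270


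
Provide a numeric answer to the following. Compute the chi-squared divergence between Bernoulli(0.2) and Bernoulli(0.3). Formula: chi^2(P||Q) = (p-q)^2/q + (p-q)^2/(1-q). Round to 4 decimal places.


Chi-squared divergence between Bernoulli distributions:
chi^2 = (p-q)^2/q + (p-q)^2/(1-q).
p = 0.2, q = 0.3, p-q = -0.1.
(p-q)^2 = 0.01.
term1 = 0.01/0.3 = 0.033333.
term2 = 0.01/0.7 = 0.014286.
chi^2 = 0.033333 + 0.014286 = 0.0476

0.0476


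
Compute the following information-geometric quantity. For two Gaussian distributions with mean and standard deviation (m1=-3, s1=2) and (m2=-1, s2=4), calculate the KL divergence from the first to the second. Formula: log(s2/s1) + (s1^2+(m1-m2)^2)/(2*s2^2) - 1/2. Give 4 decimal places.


KL divergence between normal distributions:
KL = log(s2/s1) + (s1^2 + (m1-m2)^2)/(2*s2^2) - 1/2.
log(4/2) = 0.693147.
(2^2 + (-3--1)^2)/(2*4^2) = (4 + 4)/32 = 0.25.
KL = 0.693147 + 0.25 - 0.5 = 0.4431

0.4431


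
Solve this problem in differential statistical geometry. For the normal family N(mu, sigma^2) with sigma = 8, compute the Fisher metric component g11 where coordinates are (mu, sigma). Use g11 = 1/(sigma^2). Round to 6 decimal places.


For the 2-parameter normal family, the Fisher metric has:
  g11 = 1/sigma^2, g22 = 2/sigma^2.
sigma = 8, sigma^2 = 64.
g11 = 0.015625

0.015625


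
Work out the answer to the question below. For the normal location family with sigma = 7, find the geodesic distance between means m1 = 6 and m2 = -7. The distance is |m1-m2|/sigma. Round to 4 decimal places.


On the fixed-variance normal subfamily, geodesic distance = |m1-m2|/sigma.
|6 - -7| = 13.
sigma = 7.
d = 13/7 = 1.8571

1.8571


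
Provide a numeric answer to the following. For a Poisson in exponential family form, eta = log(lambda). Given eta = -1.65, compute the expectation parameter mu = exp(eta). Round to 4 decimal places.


Expectation parameter for Poisson exponential family:
mu = exp(eta).
eta = -1.65.
mu = exp(-1.65) = 0.1920

0.1920


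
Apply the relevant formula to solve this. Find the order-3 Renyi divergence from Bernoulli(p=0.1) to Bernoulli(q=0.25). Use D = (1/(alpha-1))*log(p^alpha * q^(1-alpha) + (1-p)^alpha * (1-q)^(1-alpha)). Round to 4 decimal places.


Renyi divergence of order alpha between Bernoulli distributions:
D = (1/(alpha-1))*log(p^alpha * q^(1-alpha) + (1-p)^alpha * (1-q)^(1-alpha)).
alpha = 3, p = 0.1, q = 0.25.
p^alpha * q^(1-alpha) = 0.1^3 * 0.25^-2 = 0.016.
(1-p)^alpha * (1-q)^(1-alpha) = 0.9^3 * 0.75^-2 = 1.296.
sum = 0.016 + 1.296 = 1.312.
D = (1/2)*log(1.312) = 0.1358

0.1358


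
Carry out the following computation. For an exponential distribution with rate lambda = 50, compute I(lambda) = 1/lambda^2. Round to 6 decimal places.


Fisher information for exponential: I(lambda) = 1/lambda^2.
lambda = 50, lambda^2 = 2500.
I = 1/2500 = 0.000400

0.000400


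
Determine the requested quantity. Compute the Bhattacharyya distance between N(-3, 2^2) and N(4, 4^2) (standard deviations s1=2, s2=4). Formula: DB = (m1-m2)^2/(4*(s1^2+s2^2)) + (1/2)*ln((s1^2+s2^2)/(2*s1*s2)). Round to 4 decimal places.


Bhattacharyya distance between two Gaussians:
DB = (m1-m2)^2/(4*(s1^2+s2^2)) + (1/2)*ln((s1^2+s2^2)/(2*s1*s2)).
(m1-m2)^2 = (-7)^2 = 49.
s1^2+s2^2 = 4 + 16 = 20.
term1 = 49/80 = 0.6125.
term2 = 0.5*ln(20/16.0) = 0.111572.
DB = 0.6125 + 0.111572 = 0.7241

0.7241


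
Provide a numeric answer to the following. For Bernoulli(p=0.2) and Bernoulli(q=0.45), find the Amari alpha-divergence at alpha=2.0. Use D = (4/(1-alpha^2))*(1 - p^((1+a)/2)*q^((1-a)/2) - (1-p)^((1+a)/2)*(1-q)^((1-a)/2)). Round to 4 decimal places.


Amari alpha-divergence:
D = (4/(1-alpha^2))*(1 - p^((1+a)/2)*q^((1-a)/2) - (1-p)^((1+a)/2)*(1-q)^((1-a)/2)).
alpha = 2.0, p = 0.2, q = 0.45.
e1 = (1+alpha)/2 = 1.5, e2 = (1-alpha)/2 = -0.5.
t1 = p^e1 * q^e2 = 0.2^1.5 * 0.45^-0.5 = 0.133333.
t2 = (1-p)^e1 * (1-q)^e2 = 0.8^1.5 * 0.55^-0.5 = 0.964836.
4/(1-alpha^2) = -1.333333.
D = -1.333333*(1 - 0.133333 - 0.964836) = 0.1309

0.1309


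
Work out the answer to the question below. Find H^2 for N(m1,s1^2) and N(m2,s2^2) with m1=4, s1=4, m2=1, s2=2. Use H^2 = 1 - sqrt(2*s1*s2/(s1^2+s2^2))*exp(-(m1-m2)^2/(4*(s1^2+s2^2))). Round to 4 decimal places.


Squared Hellinger distance for Gaussians:
H^2 = 1 - sqrt(2*s1*s2/(s1^2+s2^2)) * exp(-(m1-m2)^2/(4*(s1^2+s2^2))).
s1^2 = 16, s2^2 = 4, s1^2+s2^2 = 20.
sqrt(2*4*2/(20)) = 0.894427.
(m1-m2)^2 = (3)^2 = 9.
exp(-9/(4*20)) = exp(-0.1125) = 0.893597.
H^2 = 1 - 0.894427*0.893597 = 0.2007

0.2007


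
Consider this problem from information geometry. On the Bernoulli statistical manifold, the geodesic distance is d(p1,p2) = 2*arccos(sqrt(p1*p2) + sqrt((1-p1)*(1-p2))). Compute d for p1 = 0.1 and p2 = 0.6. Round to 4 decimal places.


Geodesic distance on Bernoulli manifold:
d(p1,p2) = 2*arccos(sqrt(p1*p2) + sqrt((1-p1)*(1-p2))).
sqrt(p1*p2) = sqrt(0.1*0.6) = 0.244949.
sqrt((1-p1)*(1-p2)) = sqrt(0.9*0.4) = 0.6.
arg = 0.244949 + 0.6 = 0.844949.
d = 2*arccos(0.844949) = 1.1287

1.1287


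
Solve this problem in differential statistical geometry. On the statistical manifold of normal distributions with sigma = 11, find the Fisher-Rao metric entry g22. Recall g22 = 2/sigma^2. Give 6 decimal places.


For the 2-parameter normal family, the Fisher metric has:
  g11 = 1/sigma^2, g22 = 2/sigma^2.
sigma = 11, sigma^2 = 121.
g22 = 0.016529

0.016529


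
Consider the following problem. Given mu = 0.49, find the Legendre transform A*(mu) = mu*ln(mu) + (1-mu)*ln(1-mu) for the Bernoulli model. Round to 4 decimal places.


Legendre transform for Bernoulli:
A*(mu) = mu*log(mu) + (1-mu)*log(1-mu).
mu = 0.49, 1-mu = 0.51.
mu*log(mu) = 0.49*log(0.49) = -0.349541.
(1-mu)*log(1-mu) = 0.51*log(0.51) = -0.343406.
A* = -0.349541 + -0.343406 = -0.6929

-0.6929


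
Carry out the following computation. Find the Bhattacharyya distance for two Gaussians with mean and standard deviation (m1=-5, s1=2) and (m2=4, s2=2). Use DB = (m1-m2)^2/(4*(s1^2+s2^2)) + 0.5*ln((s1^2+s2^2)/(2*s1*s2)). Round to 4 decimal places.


Bhattacharyya distance between two Gaussians:
DB = (m1-m2)^2/(4*(s1^2+s2^2)) + (1/2)*ln((s1^2+s2^2)/(2*s1*s2)).
(m1-m2)^2 = (-9)^2 = 81.
s1^2+s2^2 = 4 + 4 = 8.
term1 = 81/32 = 2.53125.
term2 = 0.5*ln(8/8.0) = 0.0.
DB = 2.53125 + 0.0 = 2.5313

2.5313


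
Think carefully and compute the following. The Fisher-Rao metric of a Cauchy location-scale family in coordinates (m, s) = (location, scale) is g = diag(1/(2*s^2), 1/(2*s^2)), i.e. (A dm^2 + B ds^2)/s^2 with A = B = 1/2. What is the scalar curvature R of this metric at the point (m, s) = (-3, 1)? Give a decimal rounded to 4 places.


The metric has the form g = (A dm^2 + B ds^2)/s^2 with A = 1/2, B = 1/2.
Substitute u = sqrt(A/B)*m: g = B*(du^2 + ds^2)/s^2, i.e. B times the
Poincare upper half-plane metric, which has constant Gaussian curvature -1.
Scaling a 2D metric by a constant c divides the Gaussian curvature by c,
so K = -1/B = -1/(1/2) = -2.0000 everywhere (the point (m, s) = (-3, 1) is irrelevant:
the curvature is constant).
Scalar curvature in dimension 2: R = 2K = -2/(1/2) = -4.0000.

-4.0000


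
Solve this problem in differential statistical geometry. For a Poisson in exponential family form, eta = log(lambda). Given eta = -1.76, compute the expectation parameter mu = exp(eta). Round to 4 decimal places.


Expectation parameter for Poisson exponential family:
mu = exp(eta).
eta = -1.76.
mu = exp(-1.76) = 0.1720

0.1720


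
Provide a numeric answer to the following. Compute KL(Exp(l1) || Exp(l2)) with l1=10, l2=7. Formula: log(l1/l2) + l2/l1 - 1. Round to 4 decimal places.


KL divergence for exponential family:
KL = log(l1/l2) + l2/l1 - 1.
log(10/7) = 0.356675.
7/10 = 0.7.
KL = 0.356675 + 0.7 - 1 = 0.0567

0.0567


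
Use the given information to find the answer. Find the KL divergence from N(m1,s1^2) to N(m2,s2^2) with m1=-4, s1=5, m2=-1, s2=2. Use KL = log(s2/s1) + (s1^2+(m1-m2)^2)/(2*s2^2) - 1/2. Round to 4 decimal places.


KL divergence between normal distributions:
KL = log(s2/s1) + (s1^2 + (m1-m2)^2)/(2*s2^2) - 1/2.
log(2/5) = -0.916291.
(5^2 + (-4--1)^2)/(2*2^2) = (25 + 9)/8 = 4.25.
KL = -0.916291 + 4.25 - 0.5 = 2.8337

2.8337


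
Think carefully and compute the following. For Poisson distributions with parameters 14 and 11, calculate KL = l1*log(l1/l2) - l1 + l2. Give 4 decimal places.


KL divergence for Poisson:
KL = l1*log(l1/l2) - l1 + l2.
l1 = 14, l2 = 11.
log(14/11) = 0.241162.
l1*log(l1/l2) = 14 * 0.241162 = 3.376269.
KL = 3.376269 - 14 + 11 = 0.3763

0.3763


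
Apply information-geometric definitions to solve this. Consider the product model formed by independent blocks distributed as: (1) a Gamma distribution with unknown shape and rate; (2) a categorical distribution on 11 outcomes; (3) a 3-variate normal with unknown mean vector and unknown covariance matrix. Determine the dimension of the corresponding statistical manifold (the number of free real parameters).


The dimension of a statistical manifold equals the number of free
(independent) real parameters of the model. For a product of independent
blocks the parameter counts add.
- Gamma (shape, rate): 2.
- categorical on 11 outcomes (probabilities sum to 1): 11-1 = 10.
- 3-variate normal: 3 (mean) + 3*4/2 = 6 (symmetric covariance) = 9.
Total = 2 + 10 + 9 = 21.
Dimension = 21

21


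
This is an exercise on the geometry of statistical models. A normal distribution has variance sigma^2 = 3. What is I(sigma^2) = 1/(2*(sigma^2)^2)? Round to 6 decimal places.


Fisher information for variance: I(sigma^2) = 1/(2*sigma^4).
sigma^2 = 3, so sigma^4 = 9.
I = 1/(2*9) = 1/18 = 0.055556

0.055556


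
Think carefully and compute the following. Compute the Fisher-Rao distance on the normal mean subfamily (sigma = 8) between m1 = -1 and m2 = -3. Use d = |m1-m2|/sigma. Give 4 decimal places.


On the fixed-variance normal subfamily, geodesic distance = |m1-m2|/sigma.
|-1 - -3| = 2.
sigma = 8.
d = 2/8 = 0.2500

0.2500


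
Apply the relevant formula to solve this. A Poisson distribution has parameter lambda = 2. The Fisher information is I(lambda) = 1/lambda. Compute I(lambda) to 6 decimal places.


Fisher information for Poisson: I(lambda) = 1/lambda.
lambda = 2.
I(lambda) = 1/2 = 0.500000

0.500000


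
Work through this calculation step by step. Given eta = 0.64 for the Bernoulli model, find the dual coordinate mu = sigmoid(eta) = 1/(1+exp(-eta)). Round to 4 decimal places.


Dual coordinate (expectation parameter) for Bernoulli:
mu = 1/(1+exp(-eta)).
eta = 0.64.
exp(-eta) = exp(-0.64) = 0.527292.
mu = 1/(1+0.527292) = 0.6548

0.6548


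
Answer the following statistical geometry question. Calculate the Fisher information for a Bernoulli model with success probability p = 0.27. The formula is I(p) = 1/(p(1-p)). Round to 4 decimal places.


For Bernoulli(p), Fisher information is I(p) = 1/(p*(1-p)).
p = 0.27, 1-p = 0.73.
p*(1-p) = 0.1971.
I(p) = 1/0.1971 = 5.0736

5.0736


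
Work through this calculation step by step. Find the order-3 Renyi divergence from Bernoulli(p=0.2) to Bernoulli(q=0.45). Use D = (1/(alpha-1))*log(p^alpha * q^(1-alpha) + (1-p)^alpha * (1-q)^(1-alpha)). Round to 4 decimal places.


Renyi divergence of order alpha between Bernoulli distributions:
D = (1/(alpha-1))*log(p^alpha * q^(1-alpha) + (1-p)^alpha * (1-q)^(1-alpha)).
alpha = 3, p = 0.2, q = 0.45.
p^alpha * q^(1-alpha) = 0.2^3 * 0.45^-2 = 0.039506.
(1-p)^alpha * (1-q)^(1-alpha) = 0.8^3 * 0.55^-2 = 1.692562.
sum = 0.039506 + 1.692562 = 1.732068.
D = (1/2)*log(1.732068) = 0.2747

0.2747


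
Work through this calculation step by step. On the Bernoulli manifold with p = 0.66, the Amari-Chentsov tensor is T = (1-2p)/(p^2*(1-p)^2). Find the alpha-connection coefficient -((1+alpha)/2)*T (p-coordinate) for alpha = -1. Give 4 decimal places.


Skewness (Amari-Chentsov) tensor: T = (1-2p)/(p^2*(1-p)^2).
p = 0.66, 1-2p = -0.32, p^2 = 0.4356, (1-p)^2 = 0.1156.
T = -0.32/(0.4356 * 0.1156) = -6.354835.
In the p-coordinate, Gamma^(alpha) = Gamma^(0) - (alpha/2)*T with Gamma^(0) = (1/2)*g'(p) = -T/2,
so Gamma^(alpha) = -((1+alpha)/2)*T.
alpha = -1, -(1+alpha)/2 = 0.0.
Gamma = 0.0 * -6.354835 = 0.0000

0.0000


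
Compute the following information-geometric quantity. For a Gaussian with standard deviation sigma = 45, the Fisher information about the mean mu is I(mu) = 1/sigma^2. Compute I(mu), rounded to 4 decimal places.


The Fisher information for the mean of a normal distribution is I(mu) = 1/sigma^2.
sigma = 45, so sigma^2 = 2025.
I(mu) = 1/2025 = 0.0005

0.0005


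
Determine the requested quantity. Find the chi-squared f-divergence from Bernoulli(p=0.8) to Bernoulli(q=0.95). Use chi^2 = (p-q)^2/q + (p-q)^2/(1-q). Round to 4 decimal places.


Chi-squared divergence between Bernoulli distributions:
chi^2 = (p-q)^2/q + (p-q)^2/(1-q).
p = 0.8, q = 0.95, p-q = -0.15.
(p-q)^2 = 0.0225.
term1 = 0.0225/0.95 = 0.023684.
term2 = 0.0225/0.05 = 0.45.
chi^2 = 0.023684 + 0.45 = 0.4737

0.4737


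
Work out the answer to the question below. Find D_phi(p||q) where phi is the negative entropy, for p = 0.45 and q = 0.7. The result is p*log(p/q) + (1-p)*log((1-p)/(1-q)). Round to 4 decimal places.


Bregman divergence with negative entropy generator:
D = p*log(p/q) + (1-p)*log((1-p)/(1-q)).
p = 0.45, q = 0.7.
p*log(p/q) = 0.45*log(0.45/0.7) = -0.198825.
(1-p)*log((1-p)/(1-q)) = 0.55*log(0.55/0.3) = 0.333375.
D = -0.198825 + 0.333375 = 0.1345

0.1345


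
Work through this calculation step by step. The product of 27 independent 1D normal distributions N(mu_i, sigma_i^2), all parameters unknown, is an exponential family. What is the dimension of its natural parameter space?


Exponential family dimension calculation:
Each univariate normal has two natural parameters (mu/sigma^2 and -1/(2 sigma^2)).
With 27 independent components, dim = 2 * 27 = 54.

54


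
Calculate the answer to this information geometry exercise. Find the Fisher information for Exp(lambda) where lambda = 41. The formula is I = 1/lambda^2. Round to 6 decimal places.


Fisher information for exponential: I(lambda) = 1/lambda^2.
lambda = 41, lambda^2 = 1681.
I = 1/1681 = 0.000595

0.000595


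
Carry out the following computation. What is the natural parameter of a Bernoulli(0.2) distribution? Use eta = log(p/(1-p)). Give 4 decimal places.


Natural parameter for Bernoulli: eta = log(p/(1-p)).
p = 0.2, 1-p = 0.8.
p/(1-p) = 0.25.
eta = log(0.25) = -1.3863

-1.3863


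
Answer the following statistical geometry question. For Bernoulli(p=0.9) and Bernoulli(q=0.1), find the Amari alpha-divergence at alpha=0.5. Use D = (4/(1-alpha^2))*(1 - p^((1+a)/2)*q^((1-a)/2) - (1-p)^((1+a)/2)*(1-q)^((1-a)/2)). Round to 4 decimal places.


Amari alpha-divergence:
D = (4/(1-alpha^2))*(1 - p^((1+a)/2)*q^((1-a)/2) - (1-p)^((1+a)/2)*(1-q)^((1-a)/2)).
alpha = 0.5, p = 0.9, q = 0.1.
e1 = (1+alpha)/2 = 0.75, e2 = (1-alpha)/2 = 0.25.
t1 = p^e1 * q^e2 = 0.9^0.75 * 0.1^0.25 = 0.519615.
t2 = (1-p)^e1 * (1-q)^e2 = 0.1^0.75 * 0.9^0.25 = 0.173205.
4/(1-alpha^2) = 5.333333.
D = 5.333333*(1 - 0.519615 - 0.173205) = 1.6383

1.6383


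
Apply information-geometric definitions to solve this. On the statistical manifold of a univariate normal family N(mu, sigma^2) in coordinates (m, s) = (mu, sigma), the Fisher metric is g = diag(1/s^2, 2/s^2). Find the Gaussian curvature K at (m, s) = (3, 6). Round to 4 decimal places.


The metric has the form g = (A dm^2 + B ds^2)/s^2 with A = 1, B = 2.
Substitute u = sqrt(A/B)*m: g = B*(du^2 + ds^2)/s^2, i.e. B times the
Poincare upper half-plane metric, which has constant Gaussian curvature -1.
Scaling a 2D metric by a constant c divides the Gaussian curvature by c,
so K = -1/B = -1/(2) = -0.5000 everywhere (the point (m, s) = (3, 6) is irrelevant:
the curvature is constant).
The requested Gaussian curvature is K = -0.5000.

-0.5000


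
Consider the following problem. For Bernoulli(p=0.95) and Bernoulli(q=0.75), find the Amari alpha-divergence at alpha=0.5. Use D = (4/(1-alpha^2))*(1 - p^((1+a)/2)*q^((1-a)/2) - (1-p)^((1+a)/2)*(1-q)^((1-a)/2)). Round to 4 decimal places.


Amari alpha-divergence:
D = (4/(1-alpha^2))*(1 - p^((1+a)/2)*q^((1-a)/2) - (1-p)^((1+a)/2)*(1-q)^((1-a)/2)).
alpha = 0.5, p = 0.95, q = 0.75.
e1 = (1+alpha)/2 = 0.75, e2 = (1-alpha)/2 = 0.25.
t1 = p^e1 * q^e2 = 0.95^0.75 * 0.75^0.25 = 0.895484.
t2 = (1-p)^e1 * (1-q)^e2 = 0.05^0.75 * 0.25^0.25 = 0.074767.
4/(1-alpha^2) = 5.333333.
D = 5.333333*(1 - 0.895484 - 0.074767) = 0.1587

0.1587


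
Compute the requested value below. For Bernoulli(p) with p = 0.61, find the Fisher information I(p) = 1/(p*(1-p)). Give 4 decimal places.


For Bernoulli(p), Fisher information is I(p) = 1/(p*(1-p)).
p = 0.61, 1-p = 0.39.
p*(1-p) = 0.2379.
I(p) = 1/0.2379 = 4.2034

4.2034


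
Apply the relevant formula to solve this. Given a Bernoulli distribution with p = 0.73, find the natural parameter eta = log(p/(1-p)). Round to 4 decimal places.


Natural parameter for Bernoulli: eta = log(p/(1-p)).
p = 0.73, 1-p = 0.27.
p/(1-p) = 2.703704.
eta = log(2.703704) = 0.9946

0.9946


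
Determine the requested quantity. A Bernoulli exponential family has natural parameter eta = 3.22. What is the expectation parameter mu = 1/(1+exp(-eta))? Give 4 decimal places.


Dual coordinate (expectation parameter) for Bernoulli:
mu = 1/(1+exp(-eta)).
eta = 3.22.
exp(-eta) = exp(-3.22) = 0.039955.
mu = 1/(1+0.039955) = 0.9616

0.9616


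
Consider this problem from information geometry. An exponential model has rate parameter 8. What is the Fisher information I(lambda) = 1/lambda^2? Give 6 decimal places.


Fisher information for exponential: I(lambda) = 1/lambda^2.
lambda = 8, lambda^2 = 64.
I = 1/64 = 0.015625

0.015625


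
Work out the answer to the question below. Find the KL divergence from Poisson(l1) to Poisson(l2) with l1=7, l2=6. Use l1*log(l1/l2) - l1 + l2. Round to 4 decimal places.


KL divergence for Poisson:
KL = l1*log(l1/l2) - l1 + l2.
l1 = 7, l2 = 6.
log(7/6) = 0.154151.
l1*log(l1/l2) = 7 * 0.154151 = 1.079055.
KL = 1.079055 - 7 + 6 = 0.0791

0.0791


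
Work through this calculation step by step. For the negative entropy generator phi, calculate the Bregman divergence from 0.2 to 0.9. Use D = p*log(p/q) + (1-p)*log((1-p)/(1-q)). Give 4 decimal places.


Bregman divergence with negative entropy generator:
D = p*log(p/q) + (1-p)*log((1-p)/(1-q)).
p = 0.2, q = 0.9.
p*log(p/q) = 0.2*log(0.2/0.9) = -0.300815.
(1-p)*log((1-p)/(1-q)) = 0.8*log(0.8/0.1) = 1.663553.
D = -0.300815 + 1.663553 = 1.3627

1.3627


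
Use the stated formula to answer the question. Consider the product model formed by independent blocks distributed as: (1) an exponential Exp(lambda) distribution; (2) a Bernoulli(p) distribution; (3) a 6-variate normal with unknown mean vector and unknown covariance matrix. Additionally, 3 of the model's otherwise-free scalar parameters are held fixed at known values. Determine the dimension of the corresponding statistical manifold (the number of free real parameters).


The dimension of a statistical manifold equals the number of free
(independent) real parameters of the model. For a product of independent
blocks the parameter counts add.
- exponential (lambda): 1.
- Bernoulli (p): 1.
- 6-variate normal: 6 (mean) + 6*7/2 = 21 (symmetric covariance) = 27.
Total = 1 + 1 + 27 = 29.
3 parameter(s) fixed at known values: 29 - 3 = 26.
Dimension = 26

26


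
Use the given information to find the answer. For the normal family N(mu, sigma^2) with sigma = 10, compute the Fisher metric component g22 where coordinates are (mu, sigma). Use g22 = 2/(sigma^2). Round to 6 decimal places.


For the 2-parameter normal family, the Fisher metric has:
  g11 = 1/sigma^2, g22 = 2/sigma^2.
sigma = 10, sigma^2 = 100.
g22 = 0.020000

0.020000


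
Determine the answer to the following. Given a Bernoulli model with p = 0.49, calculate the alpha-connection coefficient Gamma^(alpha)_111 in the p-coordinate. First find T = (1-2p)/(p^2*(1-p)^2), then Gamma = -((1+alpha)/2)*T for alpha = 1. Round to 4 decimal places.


Skewness (Amari-Chentsov) tensor: T = (1-2p)/(p^2*(1-p)^2).
p = 0.49, 1-2p = 0.02, p^2 = 0.2401, (1-p)^2 = 0.2601.
T = 0.02/(0.2401 * 0.2601) = 0.320256.
In the p-coordinate, Gamma^(alpha) = Gamma^(0) - (alpha/2)*T with Gamma^(0) = (1/2)*g'(p) = -T/2,
so Gamma^(alpha) = -((1+alpha)/2)*T.
alpha = 1, -(1+alpha)/2 = -1.0.
Gamma = -1.0 * 0.320256 = -0.3203

-0.3203


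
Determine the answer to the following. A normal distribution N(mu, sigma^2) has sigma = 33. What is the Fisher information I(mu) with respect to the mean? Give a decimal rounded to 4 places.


The Fisher information for the mean of a normal distribution is I(mu) = 1/sigma^2.
sigma = 33, so sigma^2 = 1089.
I(mu) = 1/1089 = 0.0009

0.0009


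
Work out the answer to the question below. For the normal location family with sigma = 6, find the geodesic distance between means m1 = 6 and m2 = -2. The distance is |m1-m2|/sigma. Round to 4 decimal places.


On the fixed-variance normal subfamily, geodesic distance = |m1-m2|/sigma.
|6 - -2| = 8.
sigma = 6.
d = 8/6 = 1.3333

1.3333


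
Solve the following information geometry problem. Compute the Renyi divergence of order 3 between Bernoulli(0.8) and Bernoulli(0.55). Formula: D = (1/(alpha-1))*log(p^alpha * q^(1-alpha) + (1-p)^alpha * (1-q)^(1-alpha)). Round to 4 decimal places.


Renyi divergence of order alpha between Bernoulli distributions:
D = (1/(alpha-1))*log(p^alpha * q^(1-alpha) + (1-p)^alpha * (1-q)^(1-alpha)).
alpha = 3, p = 0.8, q = 0.55.
p^alpha * q^(1-alpha) = 0.8^3 * 0.55^-2 = 1.692562.
(1-p)^alpha * (1-q)^(1-alpha) = 0.2^3 * 0.45^-2 = 0.039506.
sum = 1.692562 + 0.039506 = 1.732068.
D = (1/2)*log(1.732068) = 0.2747

0.2747


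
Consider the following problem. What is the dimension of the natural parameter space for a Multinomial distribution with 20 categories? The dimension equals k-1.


Exponential family dimension calculation:
For Multinomial with k=20 categories, dim = k-1 = 19.

19


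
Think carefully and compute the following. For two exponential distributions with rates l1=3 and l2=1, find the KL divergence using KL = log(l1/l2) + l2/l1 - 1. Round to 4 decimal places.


KL divergence for exponential family:
KL = log(l1/l2) + l2/l1 - 1.
log(3/1) = 1.098612.
1/3 = 0.333333.
KL = 1.098612 + 0.333333 - 1 = 0.4319

0.4319


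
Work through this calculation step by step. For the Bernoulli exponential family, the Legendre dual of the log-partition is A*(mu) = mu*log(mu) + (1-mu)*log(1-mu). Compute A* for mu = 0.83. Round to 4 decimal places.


Legendre transform for Bernoulli:
A*(mu) = mu*log(mu) + (1-mu)*log(1-mu).
mu = 0.83, 1-mu = 0.17.
mu*log(mu) = 0.83*log(0.83) = -0.154654.
(1-mu)*log(1-mu) = 0.17*log(0.17) = -0.301233.
A* = -0.154654 + -0.301233 = -0.4559

-0.4559


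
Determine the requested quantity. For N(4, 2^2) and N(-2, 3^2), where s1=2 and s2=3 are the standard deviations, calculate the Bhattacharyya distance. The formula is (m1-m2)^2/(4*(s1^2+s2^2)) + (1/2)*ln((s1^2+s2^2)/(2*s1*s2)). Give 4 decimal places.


Bhattacharyya distance between two Gaussians:
DB = (m1-m2)^2/(4*(s1^2+s2^2)) + (1/2)*ln((s1^2+s2^2)/(2*s1*s2)).
(m1-m2)^2 = (6)^2 = 36.
s1^2+s2^2 = 4 + 9 = 13.
term1 = 36/52 = 0.692308.
term2 = 0.5*ln(13/12.0) = 0.040021.
DB = 0.692308 + 0.040021 = 0.7323

0.7323


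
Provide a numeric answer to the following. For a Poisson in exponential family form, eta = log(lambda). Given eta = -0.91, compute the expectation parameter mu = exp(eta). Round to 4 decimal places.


Expectation parameter for Poisson exponential family:
mu = exp(eta).
eta = -0.91.
mu = exp(-0.91) = 0.4025

0.4025


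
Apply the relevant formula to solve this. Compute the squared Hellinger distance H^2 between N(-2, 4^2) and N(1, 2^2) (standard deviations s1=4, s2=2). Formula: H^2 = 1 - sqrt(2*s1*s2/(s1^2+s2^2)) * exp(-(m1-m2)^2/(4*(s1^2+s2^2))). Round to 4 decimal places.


Squared Hellinger distance for Gaussians:
H^2 = 1 - sqrt(2*s1*s2/(s1^2+s2^2)) * exp(-(m1-m2)^2/(4*(s1^2+s2^2))).
s1^2 = 16, s2^2 = 4, s1^2+s2^2 = 20.
sqrt(2*4*2/(20)) = 0.894427.
(m1-m2)^2 = (-3)^2 = 9.
exp(-9/(4*20)) = exp(-0.1125) = 0.893597.
H^2 = 1 - 0.894427*0.893597 = 0.2007

0.2007


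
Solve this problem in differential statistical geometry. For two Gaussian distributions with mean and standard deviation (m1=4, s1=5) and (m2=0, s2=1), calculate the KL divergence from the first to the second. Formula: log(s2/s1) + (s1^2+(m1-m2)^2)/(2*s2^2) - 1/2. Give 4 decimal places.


KL divergence between normal distributions:
KL = log(s2/s1) + (s1^2 + (m1-m2)^2)/(2*s2^2) - 1/2.
log(1/5) = -1.609438.
(5^2 + (4-0)^2)/(2*1^2) = (25 + 16)/2 = 20.5.
KL = -1.609438 + 20.5 - 0.5 = 18.3906

18.3906


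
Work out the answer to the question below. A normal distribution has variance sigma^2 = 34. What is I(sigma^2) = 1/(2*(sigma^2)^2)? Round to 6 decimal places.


Fisher information for variance: I(sigma^2) = 1/(2*sigma^4).
sigma^2 = 34, so sigma^4 = 1156.
I = 1/(2*1156) = 1/2312 = 0.000433

0.000433


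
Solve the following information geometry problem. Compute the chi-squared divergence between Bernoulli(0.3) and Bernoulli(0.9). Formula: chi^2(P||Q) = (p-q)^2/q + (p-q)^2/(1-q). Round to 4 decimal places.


Chi-squared divergence between Bernoulli distributions:
chi^2 = (p-q)^2/q + (p-q)^2/(1-q).
p = 0.3, q = 0.9, p-q = -0.6.
(p-q)^2 = 0.36.
term1 = 0.36/0.9 = 0.4.
term2 = 0.36/0.1 = 3.6.
chi^2 = 0.4 + 3.6 = 4.0000

4.0000


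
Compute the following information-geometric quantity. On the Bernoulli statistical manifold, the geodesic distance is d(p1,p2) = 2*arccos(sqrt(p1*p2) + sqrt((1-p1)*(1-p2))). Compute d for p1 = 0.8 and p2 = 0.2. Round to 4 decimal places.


Geodesic distance on Bernoulli manifold:
d(p1,p2) = 2*arccos(sqrt(p1*p2) + sqrt((1-p1)*(1-p2))).
sqrt(p1*p2) = sqrt(0.8*0.2) = 0.4.
sqrt((1-p1)*(1-p2)) = sqrt(0.2*0.8) = 0.4.
arg = 0.4 + 0.4 = 0.8.
d = 2*arccos(0.8) = 1.2870

1.2870


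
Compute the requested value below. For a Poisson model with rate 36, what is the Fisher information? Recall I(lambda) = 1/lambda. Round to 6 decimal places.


Fisher information for Poisson: I(lambda) = 1/lambda.
lambda = 36.
I(lambda) = 1/36 = 0.027778

0.027778


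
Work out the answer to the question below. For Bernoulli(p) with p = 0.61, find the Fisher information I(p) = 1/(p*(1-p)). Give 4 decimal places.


For Bernoulli(p), Fisher information is I(p) = 1/(p*(1-p)).
p = 0.61, 1-p = 0.39.
p*(1-p) = 0.2379.
I(p) = 1/0.2379 = 4.2034

4.2034


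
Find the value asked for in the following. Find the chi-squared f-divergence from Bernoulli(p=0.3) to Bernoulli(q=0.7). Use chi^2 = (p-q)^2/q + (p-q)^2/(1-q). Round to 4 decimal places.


Chi-squared divergence between Bernoulli distributions:
chi^2 = (p-q)^2/q + (p-q)^2/(1-q).
p = 0.3, q = 0.7, p-q = -0.4.
(p-q)^2 = 0.16.
term1 = 0.16/0.7 = 0.228571.
term2 = 0.16/0.3 = 0.533333.
chi^2 = 0.228571 + 0.533333 = 0.7619

0.7619


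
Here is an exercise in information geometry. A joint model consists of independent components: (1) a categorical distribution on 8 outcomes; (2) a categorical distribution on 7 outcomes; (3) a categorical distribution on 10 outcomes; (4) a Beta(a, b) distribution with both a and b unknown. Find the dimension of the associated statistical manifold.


The dimension of a statistical manifold equals the number of free
(independent) real parameters of the model. For a product of independent
blocks the parameter counts add.
- categorical on 8 outcomes (probabilities sum to 1): 8-1 = 7.
- categorical on 7 outcomes (probabilities sum to 1): 7-1 = 6.
- categorical on 10 outcomes (probabilities sum to 1): 10-1 = 9.
- Beta (a, b): 2.
Total = 7 + 6 + 9 + 2 = 24.
Dimension = 24

24


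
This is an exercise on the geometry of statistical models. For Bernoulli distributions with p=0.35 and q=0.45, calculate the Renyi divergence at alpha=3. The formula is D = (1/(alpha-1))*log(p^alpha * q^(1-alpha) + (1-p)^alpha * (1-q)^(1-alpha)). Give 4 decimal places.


Renyi divergence of order alpha between Bernoulli distributions:
D = (1/(alpha-1))*log(p^alpha * q^(1-alpha) + (1-p)^alpha * (1-q)^(1-alpha)).
alpha = 3, p = 0.35, q = 0.45.
p^alpha * q^(1-alpha) = 0.35^3 * 0.45^-2 = 0.211728.
(1-p)^alpha * (1-q)^(1-alpha) = 0.65^3 * 0.55^-2 = 0.907851.
sum = 0.211728 + 0.907851 = 1.11958.
D = (1/2)*log(1.11958) = 0.0565

0.0565


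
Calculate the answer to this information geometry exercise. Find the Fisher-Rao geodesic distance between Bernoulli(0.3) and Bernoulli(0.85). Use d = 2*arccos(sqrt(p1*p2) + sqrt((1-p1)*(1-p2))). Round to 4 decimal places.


Geodesic distance on Bernoulli manifold:
d(p1,p2) = 2*arccos(sqrt(p1*p2) + sqrt((1-p1)*(1-p2))).
sqrt(p1*p2) = sqrt(0.3*0.85) = 0.504975.
sqrt((1-p1)*(1-p2)) = sqrt(0.7*0.15) = 0.324037.
arg = 0.504975 + 0.324037 = 0.829012.
d = 2*arccos(0.829012) = 1.1869

1.1869


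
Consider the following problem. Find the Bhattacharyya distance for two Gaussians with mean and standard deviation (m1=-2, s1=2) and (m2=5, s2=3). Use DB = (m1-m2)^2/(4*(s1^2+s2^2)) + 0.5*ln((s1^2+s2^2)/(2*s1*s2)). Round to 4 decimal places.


Bhattacharyya distance between two Gaussians:
DB = (m1-m2)^2/(4*(s1^2+s2^2)) + (1/2)*ln((s1^2+s2^2)/(2*s1*s2)).
(m1-m2)^2 = (-7)^2 = 49.
s1^2+s2^2 = 4 + 9 = 13.
term1 = 49/52 = 0.942308.
term2 = 0.5*ln(13/12.0) = 0.040021.
DB = 0.942308 + 0.040021 = 0.9823

0.9823


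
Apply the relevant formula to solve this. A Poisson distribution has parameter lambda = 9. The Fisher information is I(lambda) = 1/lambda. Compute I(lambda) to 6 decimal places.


Fisher information for Poisson: I(lambda) = 1/lambda.
lambda = 9.
I(lambda) = 1/9 = 0.111111

0.111111


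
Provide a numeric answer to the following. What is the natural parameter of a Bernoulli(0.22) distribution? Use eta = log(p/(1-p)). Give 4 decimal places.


Natural parameter for Bernoulli: eta = log(p/(1-p)).
p = 0.22, 1-p = 0.78.
p/(1-p) = 0.282051.
eta = log(0.282051) = -1.2657

-1.2657


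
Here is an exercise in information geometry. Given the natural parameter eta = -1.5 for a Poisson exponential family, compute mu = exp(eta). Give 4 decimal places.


Expectation parameter for Poisson exponential family:
mu = exp(eta).
eta = -1.5.
mu = exp(-1.5) = 0.2231

0.2231


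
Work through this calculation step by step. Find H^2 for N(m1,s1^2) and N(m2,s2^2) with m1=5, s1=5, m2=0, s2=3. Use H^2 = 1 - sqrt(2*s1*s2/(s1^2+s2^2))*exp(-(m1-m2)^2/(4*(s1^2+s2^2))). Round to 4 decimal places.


Squared Hellinger distance for Gaussians:
H^2 = 1 - sqrt(2*s1*s2/(s1^2+s2^2)) * exp(-(m1-m2)^2/(4*(s1^2+s2^2))).
s1^2 = 25, s2^2 = 9, s1^2+s2^2 = 34.
sqrt(2*5*3/(34)) = 0.939336.
(m1-m2)^2 = (5)^2 = 25.
exp(-25/(4*34)) = exp(-0.183824) = 0.832083.
H^2 = 1 - 0.939336*0.832083 = 0.2184

0.2184


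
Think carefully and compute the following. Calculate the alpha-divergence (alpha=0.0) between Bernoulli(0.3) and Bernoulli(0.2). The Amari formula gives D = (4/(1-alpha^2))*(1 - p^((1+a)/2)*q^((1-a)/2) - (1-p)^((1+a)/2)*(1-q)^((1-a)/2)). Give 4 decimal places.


Amari alpha-divergence:
D = (4/(1-alpha^2))*(1 - p^((1+a)/2)*q^((1-a)/2) - (1-p)^((1+a)/2)*(1-q)^((1-a)/2)).
alpha = 0.0, p = 0.3, q = 0.2.
e1 = (1+alpha)/2 = 0.5, e2 = (1-alpha)/2 = 0.5.
t1 = p^e1 * q^e2 = 0.3^0.5 * 0.2^0.5 = 0.244949.
t2 = (1-p)^e1 * (1-q)^e2 = 0.7^0.5 * 0.8^0.5 = 0.748331.
4/(1-alpha^2) = 4.0.
D = 4.0*(1 - 0.244949 - 0.748331) = 0.0269

0.0269


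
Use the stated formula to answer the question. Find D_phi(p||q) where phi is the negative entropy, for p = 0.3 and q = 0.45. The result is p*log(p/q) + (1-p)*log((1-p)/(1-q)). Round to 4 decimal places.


Bregman divergence with negative entropy generator:
D = p*log(p/q) + (1-p)*log((1-p)/(1-q)).
p = 0.3, q = 0.45.
p*log(p/q) = 0.3*log(0.3/0.45) = -0.12164.
(1-p)*log((1-p)/(1-q)) = 0.7*log(0.7/0.55) = 0.168813.
D = -0.12164 + 0.168813 = 0.0472

0.0472


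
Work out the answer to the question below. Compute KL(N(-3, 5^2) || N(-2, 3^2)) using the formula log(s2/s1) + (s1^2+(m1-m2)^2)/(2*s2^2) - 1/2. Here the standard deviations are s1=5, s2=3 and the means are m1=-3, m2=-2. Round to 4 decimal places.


KL divergence between normal distributions:
KL = log(s2/s1) + (s1^2 + (m1-m2)^2)/(2*s2^2) - 1/2.
log(3/5) = -0.510826.
(5^2 + (-3--2)^2)/(2*3^2) = (25 + 1)/18 = 1.444444.
KL = -0.510826 + 1.444444 - 0.5 = 0.4336

0.4336


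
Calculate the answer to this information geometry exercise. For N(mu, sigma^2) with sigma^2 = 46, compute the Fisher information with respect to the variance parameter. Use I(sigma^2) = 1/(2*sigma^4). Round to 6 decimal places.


Fisher information for variance: I(sigma^2) = 1/(2*sigma^4).
sigma^2 = 46, so sigma^4 = 2116.
I = 1/(2*2116) = 1/4232 = 0.000236

0.000236


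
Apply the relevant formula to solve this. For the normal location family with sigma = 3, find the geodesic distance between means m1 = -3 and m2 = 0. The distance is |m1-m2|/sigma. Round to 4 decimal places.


On the fixed-variance normal subfamily, geodesic distance = |m1-m2|/sigma.
|-3 - 0| = 3.
sigma = 3.
d = 3/3 = 1.0000

1.0000


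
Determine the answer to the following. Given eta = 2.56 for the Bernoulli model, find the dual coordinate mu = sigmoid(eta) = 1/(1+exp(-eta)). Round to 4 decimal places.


Dual coordinate (expectation parameter) for Bernoulli:
mu = 1/(1+exp(-eta)).
eta = 2.56.
exp(-eta) = exp(-2.56) = 0.077305.
mu = 1/(1+0.077305) = 0.9282

0.9282


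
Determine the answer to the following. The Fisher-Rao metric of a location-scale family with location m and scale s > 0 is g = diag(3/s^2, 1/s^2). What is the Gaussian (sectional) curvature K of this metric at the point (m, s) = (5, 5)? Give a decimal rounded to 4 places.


The metric has the form g = (A dm^2 + B ds^2)/s^2 with A = 3, B = 1.
Substitute u = sqrt(A/B)*m: g = B*(du^2 + ds^2)/s^2, i.e. B times the
Poincare upper half-plane metric, which has constant Gaussian curvature -1.
Scaling a 2D metric by a constant c divides the Gaussian curvature by c,
so K = -1/B = -1/(1) = -1.0000 everywhere (the point (m, s) = (5, 5) is irrelevant:
the curvature is constant).
The requested Gaussian curvature is K = -1.0000.

-1.0000


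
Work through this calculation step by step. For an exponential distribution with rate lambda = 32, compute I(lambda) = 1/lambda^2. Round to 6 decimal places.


Fisher information for exponential: I(lambda) = 1/lambda^2.
lambda = 32, lambda^2 = 1024.
I = 1/1024 = 0.000977

0.000977


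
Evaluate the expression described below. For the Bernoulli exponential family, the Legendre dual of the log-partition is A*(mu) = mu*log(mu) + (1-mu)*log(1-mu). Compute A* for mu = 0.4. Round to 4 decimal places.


Legendre transform for Bernoulli:
A*(mu) = mu*log(mu) + (1-mu)*log(1-mu).
mu = 0.4, 1-mu = 0.6.
mu*log(mu) = 0.4*log(0.4) = -0.366516.
(1-mu)*log(1-mu) = 0.6*log(0.6) = -0.306495.
A* = -0.366516 + -0.306495 = -0.6730

-0.6730
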